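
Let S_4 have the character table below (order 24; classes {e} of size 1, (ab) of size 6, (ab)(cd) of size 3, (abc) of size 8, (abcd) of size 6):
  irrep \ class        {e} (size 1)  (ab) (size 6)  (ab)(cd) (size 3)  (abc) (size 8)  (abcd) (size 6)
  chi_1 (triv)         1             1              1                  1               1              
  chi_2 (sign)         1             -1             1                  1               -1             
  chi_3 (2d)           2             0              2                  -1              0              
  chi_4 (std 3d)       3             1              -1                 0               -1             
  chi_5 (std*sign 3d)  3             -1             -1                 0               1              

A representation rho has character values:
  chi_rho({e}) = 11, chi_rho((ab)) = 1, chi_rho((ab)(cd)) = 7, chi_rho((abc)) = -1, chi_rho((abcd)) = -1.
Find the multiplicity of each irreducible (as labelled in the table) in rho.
Multiplicities: chi_1: 1, chi_2: 1, chi_3: 3, chi_4: 1, chi_5: 0.

Proof sketch: Use <chi_rho, chi> = (1/|G|) sum_C |C| * chi_rho(C) * conj(chi(C)) with |G| = 24 for each irreducible chi in the table:
  <chi_rho, chi_1> = (1/24)[1*(11)*conj(1) + 6*(1)*conj(1) + 3*(7)*conj(1) + 8*(-1)*conj(1) + 6*(-1)*conj(1)]
      = (1/24)[(11) + (6) + (21) + (-8) + (-6)] = 24/24 = 1
  <chi_rho, chi_2> = (1/24)[1*(11)*conj(1) + 6*(1)*conj(-1) + 3*(7)*conj(1) + 8*(-1)*conj(1) + 6*(-1)*conj(-1)]
      = (1/24)[(11) + (-6) + (21) + (-8) + (6)] = 24/24 = 1
  <chi_rho, chi_3> = (1/24)[1*(11)*conj(2) + 6*(1)*conj(0) + 3*(7)*conj(2) + 8*(-1)*conj(-1) + 6*(-1)*conj(0)]
      = (1/24)[(22) + (0) + (42) + (8) + (0)] = 72/24 = 3
  <chi_rho, chi_4> = (1/24)[1*(11)*conj(3) + 6*(1)*conj(1) + 3*(7)*conj(-1) + 8*(-1)*conj(0) + 6*(-1)*conj(-1)]
      = (1/24)[(33) + (6) + (-21) + (0) + (6)] = 24/24 = 1
  <chi_rho, chi_5> = (1/24)[1*(11)*conj(3) + 6*(1)*conj(-1) + 3*(7)*conj(-1) + 8*(-1)*conj(0) + 6*(-1)*conj(1)]
      = (1/24)[(33) + (-6) + (-21) + (0) + (-6)] = 0/24 = 0
Dimension check: dim(rho) = sum (mult * dim) = 1*1 + 1*1 + 3*2 + 1*3 + 0*3 = 11 = chi_rho(e) = 11.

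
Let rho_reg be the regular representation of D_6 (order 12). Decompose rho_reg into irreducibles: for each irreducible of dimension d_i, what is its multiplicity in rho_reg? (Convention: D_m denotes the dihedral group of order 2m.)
Each irreducible V_i of dimension d_i appears with multiplicity d_i, i.e. rho_reg = (direct sum over all irreducibles V_i) d_i V_i. The irreducible dimensions for D_6 are 1, 1, 1, 1, 2, 2: 4 irreducibles of dimension 1, each with multiplicity 1; 2 irreducibles of dimension 2, each with multiplicity 2. Total dimension 4*1*1 + 2*2*2 = 12 = |G|.

Justification: General theorem: in the regular representation of a finite group G, each irreducible appears with multiplicity equal to its dimension. Check: dim(rho_reg) = sum d_i^2 = 1 + 1 + 1 + 1 + 4 + 4 = 12 = |G|.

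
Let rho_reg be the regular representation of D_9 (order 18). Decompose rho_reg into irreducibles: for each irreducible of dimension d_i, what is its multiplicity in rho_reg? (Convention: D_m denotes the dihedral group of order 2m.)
Each irreducible V_i of dimension d_i appears with multiplicity d_i, i.e. rho_reg = (direct sum over all irreducibles V_i) d_i V_i. The irreducible dimensions for D_9 are 1, 1, 2, 2, 2, 2: 2 irreducibles of dimension 1, each with multiplicity 1; 4 irreducibles of dimension 2, each with multiplicity 2. Total dimension 2*1*1 + 4*2*2 = 18 = |G|.

Explanation: General theorem: in the regular representation of a finite group G, each irreducible appears with multiplicity equal to its dimension. Check: dim(rho_reg) = sum d_i^2 = 1 + 1 + 4 + 4 + 4 + 4 = 18 = |G|.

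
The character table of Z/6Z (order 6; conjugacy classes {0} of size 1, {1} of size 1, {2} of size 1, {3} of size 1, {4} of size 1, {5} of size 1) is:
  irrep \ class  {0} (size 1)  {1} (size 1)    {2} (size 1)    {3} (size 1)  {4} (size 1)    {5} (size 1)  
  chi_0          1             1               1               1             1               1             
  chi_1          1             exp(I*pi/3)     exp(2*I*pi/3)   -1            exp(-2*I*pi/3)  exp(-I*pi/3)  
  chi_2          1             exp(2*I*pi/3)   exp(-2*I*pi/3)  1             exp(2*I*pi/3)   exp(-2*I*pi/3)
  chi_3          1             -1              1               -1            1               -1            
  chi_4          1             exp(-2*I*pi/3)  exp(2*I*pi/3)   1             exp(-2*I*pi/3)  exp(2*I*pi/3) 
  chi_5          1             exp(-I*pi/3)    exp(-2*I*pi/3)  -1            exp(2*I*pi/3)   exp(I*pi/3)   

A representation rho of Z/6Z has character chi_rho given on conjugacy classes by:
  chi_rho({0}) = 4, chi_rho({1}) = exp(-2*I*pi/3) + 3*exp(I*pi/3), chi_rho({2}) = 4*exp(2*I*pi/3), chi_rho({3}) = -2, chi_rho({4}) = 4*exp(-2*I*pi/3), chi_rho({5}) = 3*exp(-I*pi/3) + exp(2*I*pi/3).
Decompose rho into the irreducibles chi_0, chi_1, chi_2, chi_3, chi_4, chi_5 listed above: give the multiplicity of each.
Multiplicities: chi_0: 0, chi_1: 3, chi_2: 0, chi_3: 0, chi_4: 1, chi_5: 0.

Details: Use <chi_rho, chi> = (1/|G|) sum_C |C| * chi_rho(C) * conj(chi(C)) with |G| = 6 for each irreducible chi in the table:
  <chi_rho, chi_0> = (1/6)[1*(4)*conj(1) + 1*(exp(-2*I*pi/3) + 3*exp(I*pi/3))*conj(1) + 1*(4*exp(2*I*pi/3))*conj(1) + 1*(-2)*conj(1) + 1*(4*exp(-2*I*pi/3))*conj(1) + 1*(3*exp(-I*pi/3) + exp(2*I*pi/3))*conj(1)]
      = (1/6)[(4) + (exp(-2*I*pi/3) + 3*exp(I*pi/3)) + (4*exp(2*I*pi/3)) + (-2) + (4*exp(-2*I*pi/3)) + (3*exp(-I*pi/3) + exp(2*I*pi/3))] = 0/6 = 0
  <chi_rho, chi_1> = (1/6)[1*(4)*conj(1) + 1*(exp(-2*I*pi/3) + 3*exp(I*pi/3))*conj(exp(I*pi/3)) + 1*(4*exp(2*I*pi/3))*conj(exp(2*I*pi/3)) + 1*(-2)*conj(-1) + 1*(4*exp(-2*I*pi/3))*conj(exp(-2*I*pi/3)) + 1*(3*exp(-I*pi/3) + exp(2*I*pi/3))*conj(exp(-I*pi/3))]
      = (1/6)[(4) + (2) + (4) + (2) + (4) + (2)] = 18/6 = 3
  <chi_rho, chi_2> = (1/6)[1*(4)*conj(1) + 1*(exp(-2*I*pi/3) + 3*exp(I*pi/3))*conj(exp(2*I*pi/3)) + 1*(4*exp(2*I*pi/3))*conj(exp(-2*I*pi/3)) + 1*(-2)*conj(1) + 1*(4*exp(-2*I*pi/3))*conj(exp(2*I*pi/3)) + 1*(3*exp(-I*pi/3) + exp(2*I*pi/3))*conj(exp(-2*I*pi/3))]
      = (1/6)[(4) + (3*exp(-I*pi/3) + exp(2*I*pi/3)) + (4*exp(-2*I*pi/3)) + (-2) + (4*exp(2*I*pi/3)) + (exp(-2*I*pi/3) + 3*exp(I*pi/3))] = 0/6 = 0
  <chi_rho, chi_3> = (1/6)[1*(4)*conj(1) + 1*(exp(-2*I*pi/3) + 3*exp(I*pi/3))*conj(-1) + 1*(4*exp(2*I*pi/3))*conj(1) + 1*(-2)*conj(-1) + 1*(4*exp(-2*I*pi/3))*conj(1) + 1*(3*exp(-I*pi/3) + exp(2*I*pi/3))*conj(-1)]
      = (1/6)[(4) + (-3*exp(I*pi/3) - exp(-2*I*pi/3)) + (4*exp(2*I*pi/3)) + (2) + (4*exp(-2*I*pi/3)) + (-exp(2*I*pi/3) - 3*exp(-I*pi/3))] = 0/6 = 0
  <chi_rho, chi_4> = (1/6)[1*(4)*conj(1) + 1*(exp(-2*I*pi/3) + 3*exp(I*pi/3))*conj(exp(-2*I*pi/3)) + 1*(4*exp(2*I*pi/3))*conj(exp(2*I*pi/3)) + 1*(-2)*conj(1) + 1*(4*exp(-2*I*pi/3))*conj(exp(-2*I*pi/3)) + 1*(3*exp(-I*pi/3) + exp(2*I*pi/3))*conj(exp(2*I*pi/3))]
      = (1/6)[(4) + (-2) + (4) + (-2) + (4) + (-2)] = 6/6 = 1
  <chi_rho, chi_5> = (1/6)[1*(4)*conj(1) + 1*(exp(-2*I*pi/3) + 3*exp(I*pi/3))*conj(exp(-I*pi/3)) + 1*(4*exp(2*I*pi/3))*conj(exp(-2*I*pi/3)) + 1*(-2)*conj(-1) + 1*(4*exp(-2*I*pi/3))*conj(exp(2*I*pi/3)) + 1*(3*exp(-I*pi/3) + exp(2*I*pi/3))*conj(exp(I*pi/3))]
      = (1/6)[(4) + (exp(-I*pi/3) + 3*exp(2*I*pi/3)) + (4*exp(-2*I*pi/3)) + (2) + (4*exp(2*I*pi/3)) + (3*exp(-2*I*pi/3) + exp(I*pi/3))] = 0/6 = 0
(Exp terms are combined using exp(i*s)*conj(exp(i*t)) = exp(i*(s-t)), and sums of them are collapsed using the identity that for every m > 1 the m distinct m-th roots of unity sum to 0, e.g. 1 + exp(2*I*pi/3) + exp(-2*I*pi/3) = 0.)
Dimension check: dim(rho) = sum (mult * dim) = 0*1 + 3*1 + 0*1 + 0*1 + 1*1 + 0*1 = 4 = chi_rho(e) = 4.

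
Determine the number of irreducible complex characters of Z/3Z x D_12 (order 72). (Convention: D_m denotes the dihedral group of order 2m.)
27

Why: The number of irreducible complex representations of a finite group equals its number of conjugacy classes. For a direct product, #classes(G x H) = #classes(G) * #classes(H). Z/3Z has 3 classes (abelian), D_12 has 9 classes, so 3 * 9 = 27, so Z/3Z x D_12 (order 72) has exactly 27 irreducible complex representations.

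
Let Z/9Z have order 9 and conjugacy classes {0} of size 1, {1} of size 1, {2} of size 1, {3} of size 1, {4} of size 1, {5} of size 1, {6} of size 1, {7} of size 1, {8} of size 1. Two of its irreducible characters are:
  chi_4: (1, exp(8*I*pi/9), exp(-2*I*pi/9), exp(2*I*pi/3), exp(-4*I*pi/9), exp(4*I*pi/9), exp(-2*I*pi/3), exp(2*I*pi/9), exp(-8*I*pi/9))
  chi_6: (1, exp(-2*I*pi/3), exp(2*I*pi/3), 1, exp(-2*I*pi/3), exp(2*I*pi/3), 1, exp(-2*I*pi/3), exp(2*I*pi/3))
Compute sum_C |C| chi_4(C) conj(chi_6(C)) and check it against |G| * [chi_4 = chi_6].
Sum = 0; so <chi_4, chi_6> = 0 (distinct irreducibles are orthogonal).

Compute term by term over conjugacy classes (|C| * chi_4(C) * conj(chi_6(C))):
  1*(1)*conj(1) + 1*(exp(8*I*pi/9))*conj(exp(-2*I*pi/3)) + 1*(exp(-2*I*pi/9))*conj(exp(2*I*pi/3)) + 1*(exp(2*I*pi/3))*conj(1) + 1*(exp(-4*I*pi/9))*conj(exp(-2*I*pi/3)) + 1*(exp(4*I*pi/9))*conj(exp(2*I*pi/3)) + 1*(exp(-2*I*pi/3))*conj(1) + 1*(exp(2*I*pi/9))*conj(exp(-2*I*pi/3)) + 1*(exp(-8*I*pi/9))*conj(exp(2*I*pi/3))
  = (1) + (exp(-4*I*pi/9)) + (exp(-8*I*pi/9)) + (exp(2*I*pi/3)) + (exp(2*I*pi/9)) + (exp(-2*I*pi/9)) + (exp(-2*I*pi/3)) + (exp(8*I*pi/9)) + (exp(4*I*pi/9))
  = 0.
(Exp terms are combined using exp(i*s)*conj(exp(i*t)) = exp(i*(s-t)), and sums of them are collapsed using the identity that for every m > 1 the m distinct m-th roots of unity sum to 0, e.g. 1 + exp(2*I*pi/3) + exp(-2*I*pi/3) = 0.)
Dividing by |G| = 9 gives 0/9 = 0, matching the row-orthogonality relation <chi_4, chi_6> = [chi_4 = chi_6].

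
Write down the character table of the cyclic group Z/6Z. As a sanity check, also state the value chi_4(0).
Character table of Z/6Z (irreps indexed chi_0,...,chi_5 with chi_k(m) = zeta_6^(k*m), zeta_6 = exp(2*pi*i/6)):
  irrep \ class  {0} (size 1)  {1} (size 1)    {2} (size 1)    {3} (size 1)  {4} (size 1)    {5} (size 1)  
  chi_0          1             1               1               1             1               1             
  chi_1          1             exp(I*pi/3)     exp(2*I*pi/3)   -1            exp(-2*I*pi/3)  exp(-I*pi/3)  
  chi_2          1             exp(2*I*pi/3)   exp(-2*I*pi/3)  1             exp(2*I*pi/3)   exp(-2*I*pi/3)
  chi_3          1             -1              1               -1            1               -1            
  chi_4          1             exp(-2*I*pi/3)  exp(2*I*pi/3)   1             exp(-2*I*pi/3)  exp(2*I*pi/3) 
  chi_5          1             exp(-I*pi/3)    exp(-2*I*pi/3)  -1            exp(2*I*pi/3)   exp(I*pi/3)   

Spot check: chi_4(0) = zeta_6^(4*0) = zeta_6^0 = 1.

Z/6Z is abelian, so all 6 irreducible complex representations are 1-dimensional. They are given by chi_k(m) = zeta_6^(k*m) for k = 0,...,5. Row orthogonality: sum_m chi_k(m) conj(chi_l(m)) = 6 * [k = l].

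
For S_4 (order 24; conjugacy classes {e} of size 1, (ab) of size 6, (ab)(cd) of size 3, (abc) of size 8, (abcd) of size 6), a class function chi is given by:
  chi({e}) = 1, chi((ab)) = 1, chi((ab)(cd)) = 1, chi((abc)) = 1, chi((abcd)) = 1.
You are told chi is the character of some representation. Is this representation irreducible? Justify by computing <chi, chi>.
Irreducible: <chi, chi> = 1.

Why: <chi, chi> = (1/|G|) sum_C |C| * |chi(C)|^2 = (1/24)[1*|1|^2 + 6*|1|^2 + 3*|1|^2 + 8*|1|^2 + 6*|1|^2]
  = (1/24)[(1) + (6) + (3) + (8) + (6)] = 24/24 = 1.
A character is irreducible iff <chi, chi> = 1, so this representation is irreducible.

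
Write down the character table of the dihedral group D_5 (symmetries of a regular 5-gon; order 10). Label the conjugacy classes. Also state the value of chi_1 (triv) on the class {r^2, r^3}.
Conjugacy classes: {e} of size 1, {r^1, r^4} of size 2, {r^2, r^3} of size 2, {s, sr, ..., sr^4} of size 5.
Character table:
  irrep \ class              {e} (size 1)  {r^1, r^4} (size 2)  {r^2, r^3} (size 2)  {s, sr, ..., sr^4} (size 5)
  chi_1 (triv)               1             1                    1                    1                          
  chi_2 (sign: r->1, s->-1)  1             1                    1                    -1                         
  chi_3 (2d, j=1)            2             -1/2 + sqrt(5)/2     -sqrt(5)/2 - 1/2     0                          
  chi_4 (2d, j=2)            2             -sqrt(5)/2 - 1/2     -1/2 + sqrt(5)/2     0                          

Spot check: chi_1 (triv) on {r^2, r^3} = 1.

Explanation: D_5 has order 2*5 = 10 with 4 conjugacy classes, hence 4 irreducibles. Sum of squared dims 1 + 1 + 4 + 4 = 10 = |G|. Linear characters come from the abelianisation; the 2-dimensional irreps have character r^k -> 2*cos(2*pi*j*k/5), reflections -> 0.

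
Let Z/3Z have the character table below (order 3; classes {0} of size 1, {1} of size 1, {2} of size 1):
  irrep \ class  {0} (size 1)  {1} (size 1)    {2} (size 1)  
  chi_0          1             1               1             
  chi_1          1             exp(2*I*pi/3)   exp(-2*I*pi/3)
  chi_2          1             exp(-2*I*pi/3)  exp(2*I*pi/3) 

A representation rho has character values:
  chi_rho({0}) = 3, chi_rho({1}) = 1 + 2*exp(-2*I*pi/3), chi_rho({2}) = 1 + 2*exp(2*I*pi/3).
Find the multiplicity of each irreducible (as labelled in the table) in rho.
Multiplicities: chi_0: 1, chi_1: 0, chi_2: 2.

Derivation: Use <chi_rho, chi> = (1/|G|) sum_C |C| * chi_rho(C) * conj(chi(C)) with |G| = 3 for each irreducible chi in the table:
  <chi_rho, chi_0> = (1/3)[1*(3)*conj(1) + 1*(1 + 2*exp(-2*I*pi/3))*conj(1) + 1*(1 + 2*exp(2*I*pi/3))*conj(1)]
      = (1/3)[(3) + (1 + 2*exp(-2*I*pi/3)) + (1 + 2*exp(2*I*pi/3))] = 3/3 = 1
  <chi_rho, chi_1> = (1/3)[1*(3)*conj(1) + 1*(1 + 2*exp(-2*I*pi/3))*conj(exp(2*I*pi/3)) + 1*(1 + 2*exp(2*I*pi/3))*conj(exp(-2*I*pi/3))]
      = (1/3)[(3) + (exp(-2*I*pi/3) + 2*exp(2*I*pi/3)) + (2*exp(-2*I*pi/3) + exp(2*I*pi/3))] = 0/3 = 0
  <chi_rho, chi_2> = (1/3)[1*(3)*conj(1) + 1*(1 + 2*exp(-2*I*pi/3))*conj(exp(-2*I*pi/3)) + 1*(1 + 2*exp(2*I*pi/3))*conj(exp(2*I*pi/3))]
      = (1/3)[(3) + (2 + exp(2*I*pi/3)) + (2 + exp(-2*I*pi/3))] = 6/3 = 2
(Exp terms are combined using exp(i*s)*conj(exp(i*t)) = exp(i*(s-t)), and sums of them are collapsed using the identity that for every m > 1 the m distinct m-th roots of unity sum to 0, e.g. 1 + exp(2*I*pi/3) + exp(-2*I*pi/3) = 0.)
Dimension check: dim(rho) = sum (mult * dim) = 1*1 + 0*1 + 2*1 = 3 = chi_rho(e) = 3.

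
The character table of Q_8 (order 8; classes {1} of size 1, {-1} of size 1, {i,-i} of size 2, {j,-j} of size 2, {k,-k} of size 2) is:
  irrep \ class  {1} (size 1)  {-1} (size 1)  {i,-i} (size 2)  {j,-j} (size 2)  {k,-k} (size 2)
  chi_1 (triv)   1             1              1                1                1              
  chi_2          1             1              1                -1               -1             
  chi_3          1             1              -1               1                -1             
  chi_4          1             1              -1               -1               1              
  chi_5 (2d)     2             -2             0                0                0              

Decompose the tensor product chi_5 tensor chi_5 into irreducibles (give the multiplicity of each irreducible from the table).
chi_5 tensor chi_5 = chi_1 + chi_2 + chi_3 + chi_4 (all other irreducibles have multiplicity 0).

Working: The character of a tensor product is the pointwise product (chi_5 * chi_5)(C) = chi_5(C) * chi_5(C):
  {1}: (2)*(2), {-1}: (-2)*(-2), {i,-i}: (0)*(0), {j,-j}: (0)*(0), {k,-k}: (0)*(0)
so (chi_5 * chi_5) takes values
  {1} -> 4, {-1} -> 4, {i,-i} -> 0, {j,-j} -> 0, {k,-k} -> 0.
Now take the inner product of this character with each irreducible chi from the table, <chi_5*chi_5, chi> = (1/8) sum_C |C| (chi_5*chi_5)(C) conj(chi(C)):
  <chi_5*chi_5, chi_1> = (1/8)[1*(4)*conj(1) + 1*(4)*conj(1) + 2*(0)*conj(1) + 2*(0)*conj(1) + 2*(0)*conj(1)]
      = (1/8)[(4) + (4) + (0) + (0) + (0)] = 8/8 = 1
  <chi_5*chi_5, chi_2> = (1/8)[1*(4)*conj(1) + 1*(4)*conj(1) + 2*(0)*conj(1) + 2*(0)*conj(-1) + 2*(0)*conj(-1)]
      = (1/8)[(4) + (4) + (0) + (0) + (0)] = 8/8 = 1
  <chi_5*chi_5, chi_3> = (1/8)[1*(4)*conj(1) + 1*(4)*conj(1) + 2*(0)*conj(-1) + 2*(0)*conj(1) + 2*(0)*conj(-1)]
      = (1/8)[(4) + (4) + (0) + (0) + (0)] = 8/8 = 1
  <chi_5*chi_5, chi_4> = (1/8)[1*(4)*conj(1) + 1*(4)*conj(1) + 2*(0)*conj(-1) + 2*(0)*conj(-1) + 2*(0)*conj(1)]
      = (1/8)[(4) + (4) + (0) + (0) + (0)] = 8/8 = 1
  <chi_5*chi_5, chi_5> = (1/8)[1*(4)*conj(2) + 1*(4)*conj(-2) + 2*(0)*conj(0) + 2*(0)*conj(0) + 2*(0)*conj(0)]
      = (1/8)[(8) + (-8) + (0) + (0) + (0)] = 0/8 = 0
Hence the multiplicities are chi_1: 1, chi_2: 1, chi_3: 1, chi_4: 1. Dimension check: dim(chi_5)*dim(chi_5) = 2*2 = 4 and sum (mult * dim) = 1*1 + 1*1 + 1*1 + 1*1 = 4.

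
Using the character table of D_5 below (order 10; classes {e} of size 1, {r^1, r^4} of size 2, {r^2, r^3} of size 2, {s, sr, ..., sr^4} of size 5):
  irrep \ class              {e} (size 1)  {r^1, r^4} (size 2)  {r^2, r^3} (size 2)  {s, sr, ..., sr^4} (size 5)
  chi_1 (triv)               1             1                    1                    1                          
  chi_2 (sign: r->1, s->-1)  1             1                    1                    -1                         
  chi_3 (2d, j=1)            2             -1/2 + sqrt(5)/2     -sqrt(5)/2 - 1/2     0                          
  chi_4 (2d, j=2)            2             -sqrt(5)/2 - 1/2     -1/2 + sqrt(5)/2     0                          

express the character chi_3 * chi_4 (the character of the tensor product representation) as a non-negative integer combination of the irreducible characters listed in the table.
chi_3 tensor chi_4 = chi_3 + chi_4 (all other irreducibles have multiplicity 0).

The character of a tensor product is the pointwise product (chi_3 * chi_4)(C) = chi_3(C) * chi_4(C):
  {e}: (2)*(2), {r^1, r^4}: (-1/2 + sqrt(5)/2)*(-sqrt(5)/2 - 1/2), {r^2, r^3}: (-sqrt(5)/2 - 1/2)*(-1/2 + sqrt(5)/2), {s, sr, ..., sr^4}: (0)*(0)
so (chi_3 * chi_4) takes values
  {e} -> 4, {r^1, r^4} -> -1, {r^2, r^3} -> -1, {s, sr, ..., sr^4} -> 0.
Now take the inner product of this character with each irreducible chi from the table, <chi_3*chi_4, chi> = (1/10) sum_C |C| (chi_3*chi_4)(C) conj(chi(C)):
  <chi_3*chi_4, chi_1> = (1/10)[1*(4)*conj(1) + 2*(-1)*conj(1) + 2*(-1)*conj(1) + 5*(0)*conj(1)]
      = (1/10)[(4) + (-2) + (-2) + (0)] = 0/10 = 0
  <chi_3*chi_4, chi_2> = (1/10)[1*(4)*conj(1) + 2*(-1)*conj(1) + 2*(-1)*conj(1) + 5*(0)*conj(-1)]
      = (1/10)[(4) + (-2) + (-2) + (0)] = 0/10 = 0
  <chi_3*chi_4, chi_3> = (1/10)[1*(4)*conj(2) + 2*(-1)*conj(-1/2 + sqrt(5)/2) + 2*(-1)*conj(-sqrt(5)/2 - 1/2) + 5*(0)*conj(0)]
      = (1/10)[(8) + (1 - sqrt(5)) + (1 + sqrt(5)) + (0)] = 10/10 = 1
  <chi_3*chi_4, chi_4> = (1/10)[1*(4)*conj(2) + 2*(-1)*conj(-sqrt(5)/2 - 1/2) + 2*(-1)*conj(-1/2 + sqrt(5)/2) + 5*(0)*conj(0)]
      = (1/10)[(8) + (1 + sqrt(5)) + (1 - sqrt(5)) + (0)] = 10/10 = 1
Hence the multiplicities are chi_3: 1, chi_4: 1. Dimension check: dim(chi_3)*dim(chi_4) = 2*2 = 4 and sum (mult * dim) = 1*2 + 1*2 = 4.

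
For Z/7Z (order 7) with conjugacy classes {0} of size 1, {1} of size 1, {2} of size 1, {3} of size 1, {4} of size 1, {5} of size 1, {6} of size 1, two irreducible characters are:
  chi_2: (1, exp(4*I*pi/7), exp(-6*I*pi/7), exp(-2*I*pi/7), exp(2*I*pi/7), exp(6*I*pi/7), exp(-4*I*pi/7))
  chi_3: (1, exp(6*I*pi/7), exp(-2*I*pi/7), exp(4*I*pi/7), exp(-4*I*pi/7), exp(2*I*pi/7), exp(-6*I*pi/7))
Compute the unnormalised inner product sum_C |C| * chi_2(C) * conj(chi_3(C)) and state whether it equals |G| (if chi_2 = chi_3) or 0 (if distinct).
Sum = 0; so <chi_2, chi_3> = 0 (distinct irreducibles are orthogonal).

Compute term by term over conjugacy classes (|C| * chi_2(C) * conj(chi_3(C))):
  1*(1)*conj(1) + 1*(exp(4*I*pi/7))*conj(exp(6*I*pi/7)) + 1*(exp(-6*I*pi/7))*conj(exp(-2*I*pi/7)) + 1*(exp(-2*I*pi/7))*conj(exp(4*I*pi/7)) + 1*(exp(2*I*pi/7))*conj(exp(-4*I*pi/7)) + 1*(exp(6*I*pi/7))*conj(exp(2*I*pi/7)) + 1*(exp(-4*I*pi/7))*conj(exp(-6*I*pi/7))
  = (1) + (exp(-2*I*pi/7)) + (exp(-4*I*pi/7)) + (exp(-6*I*pi/7)) + (exp(6*I*pi/7)) + (exp(4*I*pi/7)) + (exp(2*I*pi/7))
  = 0.
(Exp terms are combined using exp(i*s)*conj(exp(i*t)) = exp(i*(s-t)), and sums of them are collapsed using the identity that for every m > 1 the m distinct m-th roots of unity sum to 0, e.g. 1 + exp(2*I*pi/3) + exp(-2*I*pi/3) = 0.)
Dividing by |G| = 7 gives 0/7 = 0, matching the row-orthogonality relation <chi_2, chi_3> = [chi_2 = chi_3].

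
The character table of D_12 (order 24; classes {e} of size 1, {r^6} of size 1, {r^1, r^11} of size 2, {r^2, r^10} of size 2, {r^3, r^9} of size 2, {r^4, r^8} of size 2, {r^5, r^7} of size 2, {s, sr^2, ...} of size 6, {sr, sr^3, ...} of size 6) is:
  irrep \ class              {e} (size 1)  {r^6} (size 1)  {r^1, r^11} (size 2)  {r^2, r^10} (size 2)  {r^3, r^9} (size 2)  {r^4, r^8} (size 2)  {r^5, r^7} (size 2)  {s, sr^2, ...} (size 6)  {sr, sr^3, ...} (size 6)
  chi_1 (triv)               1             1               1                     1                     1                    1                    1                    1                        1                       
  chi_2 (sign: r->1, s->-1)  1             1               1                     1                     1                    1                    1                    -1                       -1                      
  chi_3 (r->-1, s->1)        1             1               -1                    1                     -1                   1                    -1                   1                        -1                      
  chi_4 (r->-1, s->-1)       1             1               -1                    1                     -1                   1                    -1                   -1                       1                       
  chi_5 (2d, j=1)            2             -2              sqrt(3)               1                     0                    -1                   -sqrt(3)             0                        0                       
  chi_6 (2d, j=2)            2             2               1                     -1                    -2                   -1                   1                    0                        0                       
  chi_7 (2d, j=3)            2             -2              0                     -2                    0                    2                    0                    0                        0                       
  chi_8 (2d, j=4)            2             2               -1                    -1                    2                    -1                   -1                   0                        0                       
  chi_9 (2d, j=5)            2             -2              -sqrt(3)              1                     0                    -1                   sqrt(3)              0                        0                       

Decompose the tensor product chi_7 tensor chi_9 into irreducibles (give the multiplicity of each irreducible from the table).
chi_7 tensor chi_9 = chi_6 + chi_8 (all other irreducibles have multiplicity 0).

Derivation: The character of a tensor product is the pointwise product (chi_7 * chi_9)(C) = chi_7(C) * chi_9(C):
  {e}: (2)*(2), {r^6}: (-2)*(-2), {r^1, r^11}: (0)*(-sqrt(3)), {r^2, r^10}: (-2)*(1), {r^3, r^9}: (0)*(0), {r^4, r^8}: (2)*(-1), {r^5, r^7}: (0)*(sqrt(3)), {s, sr^2, ...}: (0)*(0), {sr, sr^3, ...}: (0)*(0)
so (chi_7 * chi_9) takes values
  {e} -> 4, {r^6} -> 4, {r^1, r^11} -> 0, {r^2, r^10} -> -2, {r^3, r^9} -> 0, {r^4, r^8} -> -2, {r^5, r^7} -> 0, {s, sr^2, ...} -> 0, {sr, sr^3, ...} -> 0.
Now take the inner product of this character with each irreducible chi from the table, <chi_7*chi_9, chi> = (1/24) sum_C |C| (chi_7*chi_9)(C) conj(chi(C)):
  <chi_7*chi_9, chi_1> = (1/24)[1*(4)*conj(1) + 1*(4)*conj(1) + 2*(0)*conj(1) + 2*(-2)*conj(1) + 2*(0)*conj(1) + 2*(-2)*conj(1) + 2*(0)*conj(1) + 6*(0)*conj(1) + 6*(0)*conj(1)]
      = (1/24)[(4) + (4) + (0) + (-4) + (0) + (-4) + (0) + (0) + (0)] = 0/24 = 0
  <chi_7*chi_9, chi_2> = (1/24)[1*(4)*conj(1) + 1*(4)*conj(1) + 2*(0)*conj(1) + 2*(-2)*conj(1) + 2*(0)*conj(1) + 2*(-2)*conj(1) + 2*(0)*conj(1) + 6*(0)*conj(-1) + 6*(0)*conj(-1)]
      = (1/24)[(4) + (4) + (0) + (-4) + (0) + (-4) + (0) + (0) + (0)] = 0/24 = 0
  <chi_7*chi_9, chi_3> = (1/24)[1*(4)*conj(1) + 1*(4)*conj(1) + 2*(0)*conj(-1) + 2*(-2)*conj(1) + 2*(0)*conj(-1) + 2*(-2)*conj(1) + 2*(0)*conj(-1) + 6*(0)*conj(1) + 6*(0)*conj(-1)]
      = (1/24)[(4) + (4) + (0) + (-4) + (0) + (-4) + (0) + (0) + (0)] = 0/24 = 0
  <chi_7*chi_9, chi_4> = (1/24)[1*(4)*conj(1) + 1*(4)*conj(1) + 2*(0)*conj(-1) + 2*(-2)*conj(1) + 2*(0)*conj(-1) + 2*(-2)*conj(1) + 2*(0)*conj(-1) + 6*(0)*conj(-1) + 6*(0)*conj(1)]
      = (1/24)[(4) + (4) + (0) + (-4) + (0) + (-4) + (0) + (0) + (0)] = 0/24 = 0
  <chi_7*chi_9, chi_5> = (1/24)[1*(4)*conj(2) + 1*(4)*conj(-2) + 2*(0)*conj(sqrt(3)) + 2*(-2)*conj(1) + 2*(0)*conj(0) + 2*(-2)*conj(-1) + 2*(0)*conj(-sqrt(3)) + 6*(0)*conj(0) + 6*(0)*conj(0)]
      = (1/24)[(8) + (-8) + (0) + (-4) + (0) + (4) + (0) + (0) + (0)] = 0/24 = 0
  <chi_7*chi_9, chi_6> = (1/24)[1*(4)*conj(2) + 1*(4)*conj(2) + 2*(0)*conj(1) + 2*(-2)*conj(-1) + 2*(0)*conj(-2) + 2*(-2)*conj(-1) + 2*(0)*conj(1) + 6*(0)*conj(0) + 6*(0)*conj(0)]
      = (1/24)[(8) + (8) + (0) + (4) + (0) + (4) + (0) + (0) + (0)] = 24/24 = 1
  <chi_7*chi_9, chi_7> = (1/24)[1*(4)*conj(2) + 1*(4)*conj(-2) + 2*(0)*conj(0) + 2*(-2)*conj(-2) + 2*(0)*conj(0) + 2*(-2)*conj(2) + 2*(0)*conj(0) + 6*(0)*conj(0) + 6*(0)*conj(0)]
      = (1/24)[(8) + (-8) + (0) + (8) + (0) + (-8) + (0) + (0) + (0)] = 0/24 = 0
  <chi_7*chi_9, chi_8> = (1/24)[1*(4)*conj(2) + 1*(4)*conj(2) + 2*(0)*conj(-1) + 2*(-2)*conj(-1) + 2*(0)*conj(2) + 2*(-2)*conj(-1) + 2*(0)*conj(-1) + 6*(0)*conj(0) + 6*(0)*conj(0)]
      = (1/24)[(8) + (8) + (0) + (4) + (0) + (4) + (0) + (0) + (0)] = 24/24 = 1
  <chi_7*chi_9, chi_9> = (1/24)[1*(4)*conj(2) + 1*(4)*conj(-2) + 2*(0)*conj(-sqrt(3)) + 2*(-2)*conj(1) + 2*(0)*conj(0) + 2*(-2)*conj(-1) + 2*(0)*conj(sqrt(3)) + 6*(0)*conj(0) + 6*(0)*conj(0)]
      = (1/24)[(8) + (-8) + (0) + (-4) + (0) + (4) + (0) + (0) + (0)] = 0/24 = 0
Hence the multiplicities are chi_6: 1, chi_8: 1. Dimension check: dim(chi_7)*dim(chi_9) = 2*2 = 4 and sum (mult * dim) = 1*2 + 1*2 = 4.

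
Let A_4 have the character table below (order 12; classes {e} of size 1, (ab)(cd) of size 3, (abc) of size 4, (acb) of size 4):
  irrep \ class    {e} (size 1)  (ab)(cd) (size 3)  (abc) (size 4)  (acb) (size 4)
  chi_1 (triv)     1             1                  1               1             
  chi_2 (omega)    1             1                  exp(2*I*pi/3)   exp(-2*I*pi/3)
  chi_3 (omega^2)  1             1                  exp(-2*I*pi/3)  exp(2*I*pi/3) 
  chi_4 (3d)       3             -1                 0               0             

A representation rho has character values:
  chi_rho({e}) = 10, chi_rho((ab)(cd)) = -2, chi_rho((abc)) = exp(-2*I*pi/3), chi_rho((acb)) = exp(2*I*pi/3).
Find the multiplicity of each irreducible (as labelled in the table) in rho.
Multiplicities: chi_1: 0, chi_2: 0, chi_3: 1, chi_4: 3.

Explanation: Use <chi_rho, chi> = (1/|G|) sum_C |C| * chi_rho(C) * conj(chi(C)) with |G| = 12 for each irreducible chi in the table:
  <chi_rho, chi_1> = (1/12)[1*(10)*conj(1) + 3*(-2)*conj(1) + 4*(exp(-2*I*pi/3))*conj(1) + 4*(exp(2*I*pi/3))*conj(1)]
      = (1/12)[(10) + (-6) + (4*exp(-2*I*pi/3)) + (4*exp(2*I*pi/3))] = 0/12 = 0
  <chi_rho, chi_2> = (1/12)[1*(10)*conj(1) + 3*(-2)*conj(1) + 4*(exp(-2*I*pi/3))*conj(exp(2*I*pi/3)) + 4*(exp(2*I*pi/3))*conj(exp(-2*I*pi/3))]
      = (1/12)[(10) + (-6) + (4*exp(2*I*pi/3)) + (4*exp(-2*I*pi/3))] = 0/12 = 0
  <chi_rho, chi_3> = (1/12)[1*(10)*conj(1) + 3*(-2)*conj(1) + 4*(exp(-2*I*pi/3))*conj(exp(-2*I*pi/3)) + 4*(exp(2*I*pi/3))*conj(exp(2*I*pi/3))]
      = (1/12)[(10) + (-6) + (4) + (4)] = 12/12 = 1
  <chi_rho, chi_4> = (1/12)[1*(10)*conj(3) + 3*(-2)*conj(-1) + 4*(exp(-2*I*pi/3))*conj(0) + 4*(exp(2*I*pi/3))*conj(0)]
      = (1/12)[(30) + (6) + (0) + (0)] = 36/12 = 3
(Exp terms are combined using exp(i*s)*conj(exp(i*t)) = exp(i*(s-t)), and sums of them are collapsed using the identity that for every m > 1 the m distinct m-th roots of unity sum to 0, e.g. 1 + exp(2*I*pi/3) + exp(-2*I*pi/3) = 0.)
Dimension check: dim(rho) = sum (mult * dim) = 0*1 + 0*1 + 1*1 + 3*3 = 10 = chi_rho(e) = 10.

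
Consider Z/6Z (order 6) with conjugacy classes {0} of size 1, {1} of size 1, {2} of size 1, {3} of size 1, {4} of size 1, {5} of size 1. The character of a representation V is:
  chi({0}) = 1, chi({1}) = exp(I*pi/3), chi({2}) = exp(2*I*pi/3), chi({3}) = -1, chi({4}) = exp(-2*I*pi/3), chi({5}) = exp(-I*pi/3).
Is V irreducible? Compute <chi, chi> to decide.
Irreducible: <chi, chi> = 1.

Argument: <chi, chi> = (1/|G|) sum_C |C| * |chi(C)|^2 = (1/6)[1*|1|^2 + 1*|exp(I*pi/3)|^2 + 1*|exp(2*I*pi/3)|^2 + 1*|-1|^2 + 1*|exp(-2*I*pi/3)|^2 + 1*|exp(-I*pi/3)|^2]
  = (1/6)[(1) + (1) + (1) + (1) + (1) + (1)] = 6/6 = 1.
(Exp terms are combined using exp(i*s)*conj(exp(i*t)) = exp(i*(s-t)), and sums of them are collapsed using the identity that for every m > 1 the m distinct m-th roots of unity sum to 0, e.g. 1 + exp(2*I*pi/3) + exp(-2*I*pi/3) = 0.)
A character is irreducible iff <chi, chi> = 1, so this representation is irreducible.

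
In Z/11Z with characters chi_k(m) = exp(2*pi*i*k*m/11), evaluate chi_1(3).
chi_1(3) = zeta_11^3 = exp(6*I*pi/11)

Working: chi_1(3) = zeta_11^(1*3) = zeta_11^3. Since zeta_11^11 = 1, this equals zeta_11^3 = exp(2*pi*i*3/11) = exp(6*I*pi/11).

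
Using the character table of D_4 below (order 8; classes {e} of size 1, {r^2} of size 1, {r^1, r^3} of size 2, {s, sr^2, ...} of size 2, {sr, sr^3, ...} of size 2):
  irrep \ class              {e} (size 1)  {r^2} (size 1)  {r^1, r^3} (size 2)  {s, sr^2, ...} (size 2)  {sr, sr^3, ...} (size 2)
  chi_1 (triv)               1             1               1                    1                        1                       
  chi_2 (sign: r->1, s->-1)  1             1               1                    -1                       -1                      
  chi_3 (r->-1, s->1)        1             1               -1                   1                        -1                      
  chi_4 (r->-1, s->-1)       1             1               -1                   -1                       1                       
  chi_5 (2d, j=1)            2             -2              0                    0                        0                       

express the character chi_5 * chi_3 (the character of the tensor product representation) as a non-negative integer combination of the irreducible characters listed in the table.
chi_5 tensor chi_3 = chi_5 (all other irreducibles have multiplicity 0).

Derivation: The character of a tensor product is the pointwise product (chi_5 * chi_3)(C) = chi_5(C) * chi_3(C):
  {e}: (2)*(1), {r^2}: (-2)*(1), {r^1, r^3}: (0)*(-1), {s, sr^2, ...}: (0)*(1), {sr, sr^3, ...}: (0)*(-1)
so (chi_5 * chi_3) takes values
  {e} -> 2, {r^2} -> -2, {r^1, r^3} -> 0, {s, sr^2, ...} -> 0, {sr, sr^3, ...} -> 0.
Now take the inner product of this character with each irreducible chi from the table, <chi_5*chi_3, chi> = (1/8) sum_C |C| (chi_5*chi_3)(C) conj(chi(C)):
  <chi_5*chi_3, chi_1> = (1/8)[1*(2)*conj(1) + 1*(-2)*conj(1) + 2*(0)*conj(1) + 2*(0)*conj(1) + 2*(0)*conj(1)]
      = (1/8)[(2) + (-2) + (0) + (0) + (0)] = 0/8 = 0
  <chi_5*chi_3, chi_2> = (1/8)[1*(2)*conj(1) + 1*(-2)*conj(1) + 2*(0)*conj(1) + 2*(0)*conj(-1) + 2*(0)*conj(-1)]
      = (1/8)[(2) + (-2) + (0) + (0) + (0)] = 0/8 = 0
  <chi_5*chi_3, chi_3> = (1/8)[1*(2)*conj(1) + 1*(-2)*conj(1) + 2*(0)*conj(-1) + 2*(0)*conj(1) + 2*(0)*conj(-1)]
      = (1/8)[(2) + (-2) + (0) + (0) + (0)] = 0/8 = 0
  <chi_5*chi_3, chi_4> = (1/8)[1*(2)*conj(1) + 1*(-2)*conj(1) + 2*(0)*conj(-1) + 2*(0)*conj(-1) + 2*(0)*conj(1)]
      = (1/8)[(2) + (-2) + (0) + (0) + (0)] = 0/8 = 0
  <chi_5*chi_3, chi_5> = (1/8)[1*(2)*conj(2) + 1*(-2)*conj(-2) + 2*(0)*conj(0) + 2*(0)*conj(0) + 2*(0)*conj(0)]
      = (1/8)[(4) + (4) + (0) + (0) + (0)] = 8/8 = 1
Hence the multiplicities are chi_5: 1. Dimension check: dim(chi_5)*dim(chi_3) = 2*1 = 2 and sum (mult * dim) = 1*2 = 2.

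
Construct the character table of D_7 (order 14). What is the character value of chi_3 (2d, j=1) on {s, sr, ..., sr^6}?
Conjugacy classes: {e} of size 1, {r^1, r^6} of size 2, {r^2, r^5} of size 2, {r^3, r^4} of size 2, {s, sr, ..., sr^6} of size 7.
Character table:
  irrep \ class              {e} (size 1)  {r^1, r^6} (size 2)  {r^2, r^5} (size 2)  {r^3, r^4} (size 2)  {s, sr, ..., sr^6} (size 7)
  chi_1 (triv)               1             1                    1                    1                    1                          
  chi_2 (sign: r->1, s->-1)  1             1                    1                    1                    -1                         
  chi_3 (2d, j=1)            2             2*cos(2*pi/7)        -2*cos(3*pi/7)       -2*cos(pi/7)         0                          
  chi_4 (2d, j=2)            2             -2*cos(3*pi/7)       -2*cos(pi/7)         2*cos(2*pi/7)        0                          
  chi_5 (2d, j=3)            2             -2*cos(pi/7)         2*cos(2*pi/7)        -2*cos(3*pi/7)       0                          

Spot check: chi_3 (2d, j=1) on {s, sr, ..., sr^6} = 0.

D_7 has order 2*7 = 14 with 5 conjugacy classes, hence 5 irreducibles. Sum of squared dims 1 + 1 + 4 + 4 + 4 = 14 = |G|. Linear characters come from the abelianisation; the 2-dimensional irreps have character r^k -> 2*cos(2*pi*j*k/7), reflections -> 0.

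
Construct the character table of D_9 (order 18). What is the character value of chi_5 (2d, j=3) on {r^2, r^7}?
Conjugacy classes: {e} of size 1, {r^1, r^8} of size 2, {r^2, r^7} of size 2, {r^3, r^6} of size 2, {r^4, r^5} of size 2, {s, sr, ..., sr^8} of size 9.
Character table:
  irrep \ class              {e} (size 1)  {r^1, r^8} (size 2)  {r^2, r^7} (size 2)  {r^3, r^6} (size 2)  {r^4, r^5} (size 2)  {s, sr, ..., sr^8} (size 9)
  chi_1 (triv)               1             1                    1                    1                    1                    1                          
  chi_2 (sign: r->1, s->-1)  1             1                    1                    1                    1                    -1                         
  chi_3 (2d, j=1)            2             2*cos(2*pi/9)        2*cos(4*pi/9)        -1                   -2*cos(pi/9)         0                          
  chi_4 (2d, j=2)            2             2*cos(4*pi/9)        -2*cos(pi/9)         -1                   2*cos(2*pi/9)        0                          
  chi_5 (2d, j=3)            2             -1                   -1                   2                    -1                   0                          
  chi_6 (2d, j=4)            2             -2*cos(pi/9)         2*cos(2*pi/9)        -1                   2*cos(4*pi/9)        0                          

Spot check: chi_5 (2d, j=3) on {r^2, r^7} = -1.

Why: D_9 has order 2*9 = 18 with 6 conjugacy classes, hence 6 irreducibles. Sum of squared dims 1 + 1 + 4 + 4 + 4 + 4 = 18 = |G|. Linear characters come from the abelianisation; the 2-dimensional irreps have character r^k -> 2*cos(2*pi*j*k/9), reflections -> 0.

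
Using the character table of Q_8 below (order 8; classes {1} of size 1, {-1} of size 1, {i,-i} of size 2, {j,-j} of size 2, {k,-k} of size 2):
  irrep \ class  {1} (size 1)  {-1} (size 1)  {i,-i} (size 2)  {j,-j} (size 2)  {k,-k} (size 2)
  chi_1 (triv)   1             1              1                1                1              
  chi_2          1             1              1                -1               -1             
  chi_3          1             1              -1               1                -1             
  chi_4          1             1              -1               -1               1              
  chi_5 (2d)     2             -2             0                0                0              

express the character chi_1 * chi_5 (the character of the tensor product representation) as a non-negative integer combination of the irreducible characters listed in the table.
chi_1 tensor chi_5 = chi_5 (all other irreducibles have multiplicity 0).

Solution. The character of a tensor product is the pointwise product (chi_1 * chi_5)(C) = chi_1(C) * chi_5(C):
  {1}: (1)*(2), {-1}: (1)*(-2), {i,-i}: (1)*(0), {j,-j}: (1)*(0), {k,-k}: (1)*(0)
so (chi_1 * chi_5) takes values
  {1} -> 2, {-1} -> -2, {i,-i} -> 0, {j,-j} -> 0, {k,-k} -> 0.
Now take the inner product of this character with each irreducible chi from the table, <chi_1*chi_5, chi> = (1/8) sum_C |C| (chi_1*chi_5)(C) conj(chi(C)):
  <chi_1*chi_5, chi_1> = (1/8)[1*(2)*conj(1) + 1*(-2)*conj(1) + 2*(0)*conj(1) + 2*(0)*conj(1) + 2*(0)*conj(1)]
      = (1/8)[(2) + (-2) + (0) + (0) + (0)] = 0/8 = 0
  <chi_1*chi_5, chi_2> = (1/8)[1*(2)*conj(1) + 1*(-2)*conj(1) + 2*(0)*conj(1) + 2*(0)*conj(-1) + 2*(0)*conj(-1)]
      = (1/8)[(2) + (-2) + (0) + (0) + (0)] = 0/8 = 0
  <chi_1*chi_5, chi_3> = (1/8)[1*(2)*conj(1) + 1*(-2)*conj(1) + 2*(0)*conj(-1) + 2*(0)*conj(1) + 2*(0)*conj(-1)]
      = (1/8)[(2) + (-2) + (0) + (0) + (0)] = 0/8 = 0
  <chi_1*chi_5, chi_4> = (1/8)[1*(2)*conj(1) + 1*(-2)*conj(1) + 2*(0)*conj(-1) + 2*(0)*conj(-1) + 2*(0)*conj(1)]
      = (1/8)[(2) + (-2) + (0) + (0) + (0)] = 0/8 = 0
  <chi_1*chi_5, chi_5> = (1/8)[1*(2)*conj(2) + 1*(-2)*conj(-2) + 2*(0)*conj(0) + 2*(0)*conj(0) + 2*(0)*conj(0)]
      = (1/8)[(4) + (4) + (0) + (0) + (0)] = 8/8 = 1
Hence the multiplicities are chi_5: 1. Dimension check: dim(chi_1)*dim(chi_5) = 1*2 = 2 and sum (mult * dim) = 1*2 = 2.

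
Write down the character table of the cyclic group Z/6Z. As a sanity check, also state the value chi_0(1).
Character table of Z/6Z (irreps indexed chi_0,...,chi_5 with chi_k(m) = zeta_6^(k*m), zeta_6 = exp(2*pi*i/6)):
  irrep \ class  {0} (size 1)  {1} (size 1)    {2} (size 1)    {3} (size 1)  {4} (size 1)    {5} (size 1)  
  chi_0          1             1               1               1             1               1             
  chi_1          1             exp(I*pi/3)     exp(2*I*pi/3)   -1            exp(-2*I*pi/3)  exp(-I*pi/3)  
  chi_2          1             exp(2*I*pi/3)   exp(-2*I*pi/3)  1             exp(2*I*pi/3)   exp(-2*I*pi/3)
  chi_3          1             -1              1               -1            1               -1            
  chi_4          1             exp(-2*I*pi/3)  exp(2*I*pi/3)   1             exp(-2*I*pi/3)  exp(2*I*pi/3) 
  chi_5          1             exp(-I*pi/3)    exp(-2*I*pi/3)  -1            exp(2*I*pi/3)   exp(I*pi/3)   

Spot check: chi_0(1) = zeta_6^(0*1) = zeta_6^0 = 1.

Working: Z/6Z is abelian, so all 6 irreducible complex representations are 1-dimensional. They are given by chi_k(m) = zeta_6^(k*m) for k = 0,...,5. Row orthogonality: sum_m chi_k(m) conj(chi_l(m)) = 6 * [k = l].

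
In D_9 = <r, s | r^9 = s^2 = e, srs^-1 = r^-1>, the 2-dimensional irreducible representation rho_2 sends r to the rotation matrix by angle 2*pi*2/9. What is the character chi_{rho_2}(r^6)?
chi_{rho_2}(r^6) = 2*cos(2*pi*2*6/9) = -1

Details: rho_2(r^6) is rotation by angle 2*pi*2*6/9, whose trace is 2*cos(2*pi*2*6/9) = -1.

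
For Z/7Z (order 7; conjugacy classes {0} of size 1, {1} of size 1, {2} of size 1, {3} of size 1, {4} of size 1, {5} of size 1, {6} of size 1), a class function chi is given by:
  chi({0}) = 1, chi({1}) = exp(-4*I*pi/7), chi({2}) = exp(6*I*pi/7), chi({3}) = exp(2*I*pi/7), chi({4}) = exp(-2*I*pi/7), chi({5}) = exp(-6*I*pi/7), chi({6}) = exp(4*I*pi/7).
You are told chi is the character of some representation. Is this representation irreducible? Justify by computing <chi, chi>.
Irreducible: <chi, chi> = 1.

<chi, chi> = (1/|G|) sum_C |C| * |chi(C)|^2 = (1/7)[1*|1|^2 + 1*|exp(-4*I*pi/7)|^2 + 1*|exp(6*I*pi/7)|^2 + 1*|exp(2*I*pi/7)|^2 + 1*|exp(-2*I*pi/7)|^2 + 1*|exp(-6*I*pi/7)|^2 + 1*|exp(4*I*pi/7)|^2]
  = (1/7)[(1) + (1) + (1) + (1) + (1) + (1) + (1)] = 7/7 = 1.
(Exp terms are combined using exp(i*s)*conj(exp(i*t)) = exp(i*(s-t)), and sums of them are collapsed using the identity that for every m > 1 the m distinct m-th roots of unity sum to 0, e.g. 1 + exp(2*I*pi/3) + exp(-2*I*pi/3) = 0.)
A character is irreducible iff <chi, chi> = 1, so this representation is irreducible.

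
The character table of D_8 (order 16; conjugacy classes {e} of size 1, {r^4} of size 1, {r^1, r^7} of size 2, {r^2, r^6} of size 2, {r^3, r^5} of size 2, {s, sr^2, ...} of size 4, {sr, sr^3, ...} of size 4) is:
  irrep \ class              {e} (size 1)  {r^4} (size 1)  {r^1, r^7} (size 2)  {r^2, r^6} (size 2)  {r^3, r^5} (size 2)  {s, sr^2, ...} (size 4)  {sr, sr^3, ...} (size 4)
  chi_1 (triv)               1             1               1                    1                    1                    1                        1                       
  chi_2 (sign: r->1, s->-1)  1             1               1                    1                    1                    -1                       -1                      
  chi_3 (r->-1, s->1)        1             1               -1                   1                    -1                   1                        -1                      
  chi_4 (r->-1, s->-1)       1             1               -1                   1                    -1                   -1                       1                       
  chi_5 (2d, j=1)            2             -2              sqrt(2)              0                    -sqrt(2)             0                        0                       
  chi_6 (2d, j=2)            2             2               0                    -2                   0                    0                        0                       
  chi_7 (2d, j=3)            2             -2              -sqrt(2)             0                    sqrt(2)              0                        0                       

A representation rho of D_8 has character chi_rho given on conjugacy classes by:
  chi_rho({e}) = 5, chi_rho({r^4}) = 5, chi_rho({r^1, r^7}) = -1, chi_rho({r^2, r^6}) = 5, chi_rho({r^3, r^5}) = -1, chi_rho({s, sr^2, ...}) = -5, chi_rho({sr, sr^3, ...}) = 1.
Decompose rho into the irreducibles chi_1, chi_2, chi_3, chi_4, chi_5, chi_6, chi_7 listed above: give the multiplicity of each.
Multiplicities: chi_1: 0, chi_2: 2, chi_3: 0, chi_4: 3, chi_5: 0, chi_6: 0, chi_7: 0.

Details: Use <chi_rho, chi> = (1/|G|) sum_C |C| * chi_rho(C) * conj(chi(C)) with |G| = 16 for each irreducible chi in the table:
  <chi_rho, chi_1> = (1/16)[1*(5)*conj(1) + 1*(5)*conj(1) + 2*(-1)*conj(1) + 2*(5)*conj(1) + 2*(-1)*conj(1) + 4*(-5)*conj(1) + 4*(1)*conj(1)]
      = (1/16)[(5) + (5) + (-2) + (10) + (-2) + (-20) + (4)] = 0/16 = 0
  <chi_rho, chi_2> = (1/16)[1*(5)*conj(1) + 1*(5)*conj(1) + 2*(-1)*conj(1) + 2*(5)*conj(1) + 2*(-1)*conj(1) + 4*(-5)*conj(-1) + 4*(1)*conj(-1)]
      = (1/16)[(5) + (5) + (-2) + (10) + (-2) + (20) + (-4)] = 32/16 = 2
  <chi_rho, chi_3> = (1/16)[1*(5)*conj(1) + 1*(5)*conj(1) + 2*(-1)*conj(-1) + 2*(5)*conj(1) + 2*(-1)*conj(-1) + 4*(-5)*conj(1) + 4*(1)*conj(-1)]
      = (1/16)[(5) + (5) + (2) + (10) + (2) + (-20) + (-4)] = 0/16 = 0
  <chi_rho, chi_4> = (1/16)[1*(5)*conj(1) + 1*(5)*conj(1) + 2*(-1)*conj(-1) + 2*(5)*conj(1) + 2*(-1)*conj(-1) + 4*(-5)*conj(-1) + 4*(1)*conj(1)]
      = (1/16)[(5) + (5) + (2) + (10) + (2) + (20) + (4)] = 48/16 = 3
  <chi_rho, chi_5> = (1/16)[1*(5)*conj(2) + 1*(5)*conj(-2) + 2*(-1)*conj(sqrt(2)) + 2*(5)*conj(0) + 2*(-1)*conj(-sqrt(2)) + 4*(-5)*conj(0) + 4*(1)*conj(0)]
      = (1/16)[(10) + (-10) + (-2*sqrt(2)) + (0) + (2*sqrt(2)) + (0) + (0)] = 0/16 = 0
  <chi_rho, chi_6> = (1/16)[1*(5)*conj(2) + 1*(5)*conj(2) + 2*(-1)*conj(0) + 2*(5)*conj(-2) + 2*(-1)*conj(0) + 4*(-5)*conj(0) + 4*(1)*conj(0)]
      = (1/16)[(10) + (10) + (0) + (-20) + (0) + (0) + (0)] = 0/16 = 0
  <chi_rho, chi_7> = (1/16)[1*(5)*conj(2) + 1*(5)*conj(-2) + 2*(-1)*conj(-sqrt(2)) + 2*(5)*conj(0) + 2*(-1)*conj(sqrt(2)) + 4*(-5)*conj(0) + 4*(1)*conj(0)]
      = (1/16)[(10) + (-10) + (2*sqrt(2)) + (0) + (-2*sqrt(2)) + (0) + (0)] = 0/16 = 0
Dimension check: dim(rho) = sum (mult * dim) = 0*1 + 2*1 + 0*1 + 3*1 + 0*2 + 0*2 + 0*2 = 5 = chi_rho(e) = 5.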